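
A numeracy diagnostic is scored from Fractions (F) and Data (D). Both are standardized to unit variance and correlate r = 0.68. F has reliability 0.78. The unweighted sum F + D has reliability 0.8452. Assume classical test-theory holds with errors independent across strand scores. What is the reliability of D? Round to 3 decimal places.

0.700

Var(F+D) = 2 + 2·0.68 = 3.360.
True-score variance = ρ_F + ρ_D + 2·0.68, so 0.8452 = (0.78 + ρ_D + 1.36) / 3.360.
ρ_D = 0.8452·3.360 − 0.78 − 1.36 = 0.700.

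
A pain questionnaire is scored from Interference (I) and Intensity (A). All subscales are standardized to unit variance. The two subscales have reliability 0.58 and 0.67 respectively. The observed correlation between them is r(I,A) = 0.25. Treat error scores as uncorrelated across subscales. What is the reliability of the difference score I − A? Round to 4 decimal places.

0.5000

Var(I−A) = 1 + 1 − 2·0.25 = 2 − 0.5 = 1.5.
Under uncorrelated errors the observed covariances equal the true-score covariances, so only the own-variance terms attenuate.
True-score variance = [0.58 + 0.67] − 0.5 = 1.25 − 0.5 = 0.75.
Reliability = 0.75 / 1.5 = 0.5000.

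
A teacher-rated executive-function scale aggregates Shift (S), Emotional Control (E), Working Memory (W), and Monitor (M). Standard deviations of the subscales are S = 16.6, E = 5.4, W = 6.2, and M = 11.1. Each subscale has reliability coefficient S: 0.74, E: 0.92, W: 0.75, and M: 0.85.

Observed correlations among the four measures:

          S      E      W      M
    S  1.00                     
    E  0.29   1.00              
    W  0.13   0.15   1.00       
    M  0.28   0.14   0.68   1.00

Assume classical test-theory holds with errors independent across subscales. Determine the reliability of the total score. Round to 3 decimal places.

Var(S+E+W+M) = 16.6² + 5.4² + 6.2² + 11.1² + 2·[16.6·5.4·0.29 + 16.6·6.2·0.13 + 16.6·11.1·0.28 + 5.4·6.2·0.15 + 5.4·11.1·0.14 + 6.2·11.1·0.68] = 466.37 + 302.358 = 768.728.
Because errors are independent across components, Cov(Tᵢ,Tⱼ) = Cov(Xᵢ,Xⱼ); the off-diagonal part of the true-score variance is the same as above.
True-score variance = [16.6²·0.74 + 5.4²·0.92 + 6.2²·0.75 + 11.1²·0.85] + 302.358 = 364.3 + 302.358 = 666.659.
Reliability = 666.659 / 768.728 = 0.867.

0.867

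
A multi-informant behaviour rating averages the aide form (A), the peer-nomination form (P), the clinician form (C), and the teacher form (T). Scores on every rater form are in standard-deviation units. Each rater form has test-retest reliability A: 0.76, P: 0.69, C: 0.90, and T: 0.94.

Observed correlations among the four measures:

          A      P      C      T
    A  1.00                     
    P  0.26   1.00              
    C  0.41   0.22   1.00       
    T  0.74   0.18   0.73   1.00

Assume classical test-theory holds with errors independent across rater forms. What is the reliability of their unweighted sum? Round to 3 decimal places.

0.922

Var(A+P+C+T) = 4 + 2·[0.26 + 0.41 + 0.74 + 0.22 + 0.18 + 0.73] = 4 + 5.08 = 9.08.
With uncorrelated errors the cross-covariances are all true-score covariance, so they carry over unchanged; only the diagonal terms shrink to ρᵢσᵢ².
True-score variance = [0.76 + 0.69 + 0.90 + 0.94] + 5.08 = 3.29 + 5.08 = 8.37.
Reliability = 8.37 / 9.08 = 0.922.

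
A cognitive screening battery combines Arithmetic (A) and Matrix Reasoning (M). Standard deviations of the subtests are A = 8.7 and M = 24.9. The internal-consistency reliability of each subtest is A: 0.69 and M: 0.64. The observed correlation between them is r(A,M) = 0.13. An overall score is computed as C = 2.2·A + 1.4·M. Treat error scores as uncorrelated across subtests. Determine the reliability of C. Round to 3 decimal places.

Var(C) = 2.2²·8.7² + 1.4²·24.9² + 2·[3.08·8.7·24.9·0.13] = 1581.56 + 173.477 = 1755.04.
Because errors are independent across components, Cov(Tᵢ,Tⱼ) = Cov(Xᵢ,Xⱼ); the off-diagonal part of the true-score variance is the same as above.
True-score variance = [2.2²·8.7²·0.69 + 1.4²·24.9²·0.64] + 173.477 = 1030.51 + 173.477 = 1203.99.
Reliability = 1203.99 / 1755.04 = 0.686.

0.686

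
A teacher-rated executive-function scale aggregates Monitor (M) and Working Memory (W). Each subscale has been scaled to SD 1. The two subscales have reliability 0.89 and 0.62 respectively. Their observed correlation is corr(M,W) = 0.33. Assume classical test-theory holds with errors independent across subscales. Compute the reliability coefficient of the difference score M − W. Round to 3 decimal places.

Var(M−W) = 1 + 1 − 2·0.33 = 2 − 0.66 = 1.34.
Under uncorrelated errors the observed covariances equal the true-score covariances, so only the own-variance terms attenuate.
True-score variance = [0.89 + 0.62] − 0.66 = 1.51 − 0.66 = 0.85.
Reliability = 0.85 / 1.34 = 0.634.

0.634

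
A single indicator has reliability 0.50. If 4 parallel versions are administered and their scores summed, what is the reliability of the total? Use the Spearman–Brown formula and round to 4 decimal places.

ρ_k = kρ / (1 + (k−1)ρ) = 4·0.50 / (1 + 3·0.50) = 2.000 / 2.500 = 0.8000.

0.8000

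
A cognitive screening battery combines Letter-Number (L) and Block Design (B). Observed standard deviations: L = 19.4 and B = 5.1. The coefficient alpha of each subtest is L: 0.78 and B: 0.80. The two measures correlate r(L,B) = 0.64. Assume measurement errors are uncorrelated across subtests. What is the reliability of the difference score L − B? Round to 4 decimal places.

0.6808

Var(L−B) = 19.4² + 5.1² − 2·19.4·5.1·0.64 = 402.37 − 126.643 = 275.727.
Because errors are independent across components, Cov(Tᵢ,Tⱼ) = Cov(Xᵢ,Xⱼ); the off-diagonal part of the true-score variance is the same as above.
True-score variance = [19.4²·0.78 + 5.1²·0.80] − 126.643 = 314.369 − 126.643 = 187.726.
Reliability = 187.726 / 275.727 = 0.6808.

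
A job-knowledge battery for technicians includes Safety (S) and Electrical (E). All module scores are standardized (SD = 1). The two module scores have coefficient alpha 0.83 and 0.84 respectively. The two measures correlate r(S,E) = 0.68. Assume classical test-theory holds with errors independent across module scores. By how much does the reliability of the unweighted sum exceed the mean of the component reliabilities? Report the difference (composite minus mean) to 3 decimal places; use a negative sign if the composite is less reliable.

Var(sum) = 2 + 1.36 = 3.36; true-score variance = 1.67 + 1.36 = 3.03; composite reliability = 0.9018.
Mean component reliability = 0.8350.
Difference = 0.9018 − 0.8350 = 0.067.

0.067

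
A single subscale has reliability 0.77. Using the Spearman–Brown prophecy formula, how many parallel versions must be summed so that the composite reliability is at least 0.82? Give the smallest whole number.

2

k ≥ ρ*(1−ρ₁)/(ρ₁(1−ρ*)) = 0.82·0.23 / (0.77·0.18) = 1.361.
Smallest integer k = 2.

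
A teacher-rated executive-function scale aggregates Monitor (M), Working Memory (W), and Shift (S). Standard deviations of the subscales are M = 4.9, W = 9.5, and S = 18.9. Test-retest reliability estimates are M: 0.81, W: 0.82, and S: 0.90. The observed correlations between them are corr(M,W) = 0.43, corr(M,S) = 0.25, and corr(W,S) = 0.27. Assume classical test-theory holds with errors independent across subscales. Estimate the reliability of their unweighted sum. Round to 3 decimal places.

0.914

Var(M+W+S) = 4.9² + 9.5² + 18.9² + 2·[4.9·9.5·0.43 + 4.9·18.9·0.25 + 9.5·18.9·0.27] = 471.47 + 183.295 = 654.765.
Under uncorrelated errors the observed covariances equal the true-score covariances, so only the own-variance terms attenuate.
True-score variance = [4.9²·0.81 + 9.5²·0.82 + 18.9²·0.90] + 183.295 = 414.942 + 183.295 = 598.237.
Reliability = 598.237 / 654.765 = 0.914.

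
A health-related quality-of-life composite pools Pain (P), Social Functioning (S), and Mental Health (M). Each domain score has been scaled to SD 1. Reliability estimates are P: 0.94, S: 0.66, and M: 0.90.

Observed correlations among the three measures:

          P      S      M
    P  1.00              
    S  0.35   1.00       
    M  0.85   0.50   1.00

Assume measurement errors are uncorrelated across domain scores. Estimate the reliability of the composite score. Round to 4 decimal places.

0.9219

Var(P+S+M) = 3 + 2·[0.35 + 0.85 + 0.50] = 3 + 3.4 = 6.4.
With uncorrelated errors the cross-covariances are all true-score covariance, so they carry over unchanged; only the diagonal terms shrink to ρᵢσᵢ².
True-score variance = [0.94 + 0.66 + 0.90] + 3.4 = 2.5 + 3.4 = 5.9.
Reliability = 5.9 / 6.4 = 0.9219.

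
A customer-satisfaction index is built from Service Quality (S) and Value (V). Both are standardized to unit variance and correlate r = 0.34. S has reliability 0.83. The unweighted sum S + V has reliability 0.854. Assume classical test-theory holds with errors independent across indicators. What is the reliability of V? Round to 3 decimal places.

Var(S+V) = 2 + 2·0.34 = 2.680.
True-score variance = ρ_S + ρ_V + 2·0.34, so 0.854 = (0.83 + ρ_V + 0.68) / 2.680.
ρ_V = 0.854·2.680 − 0.83 − 0.68 = 0.779.

0.779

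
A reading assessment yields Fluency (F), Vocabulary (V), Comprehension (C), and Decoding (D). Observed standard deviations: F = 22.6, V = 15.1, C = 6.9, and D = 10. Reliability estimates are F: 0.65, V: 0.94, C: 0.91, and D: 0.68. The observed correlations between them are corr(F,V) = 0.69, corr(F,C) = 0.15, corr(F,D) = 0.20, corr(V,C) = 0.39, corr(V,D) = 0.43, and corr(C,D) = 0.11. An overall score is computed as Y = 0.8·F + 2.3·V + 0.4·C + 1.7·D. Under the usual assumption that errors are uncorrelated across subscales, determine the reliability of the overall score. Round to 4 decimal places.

0.9183

Var(Y) = 0.8²·22.6² + 2.3²·15.1² + 0.4²·6.9² + 1.7²·10² + 2·[1.84·22.6·15.1·0.69 + 0.32·22.6·6.9·0.15 + 1.36·22.6·10·0.20 + 0.92·15.1·6.9·0.39 + 3.91·15.1·10·0.43 + 0.68·6.9·10·0.11] = 1829.68 + 1597.28 = 3426.96.
Because errors are independent across components, Cov(Tᵢ,Tⱼ) = Cov(Xᵢ,Xⱼ); the off-diagonal part of the true-score variance is the same as above.
True-score variance = [0.8²·22.6²·0.65 + 2.3²·15.1²·0.94 + 0.4²·6.9²·0.91 + 1.7²·10²·0.68] + 1597.28 = 1549.73 + 1597.28 = 3147.01.
Reliability = 3147.01 / 3426.96 = 0.9183.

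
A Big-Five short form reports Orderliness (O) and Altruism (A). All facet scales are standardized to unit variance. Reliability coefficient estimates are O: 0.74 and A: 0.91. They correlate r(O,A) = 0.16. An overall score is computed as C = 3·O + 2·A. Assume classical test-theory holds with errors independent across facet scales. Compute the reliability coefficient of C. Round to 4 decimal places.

Var(C) = 3² + 2² + 2·[6·0.16] = 13 + 1.92 = 14.92.
Because errors are independent across components, Cov(Tᵢ,Tⱼ) = Cov(Xᵢ,Xⱼ); the off-diagonal part of the true-score variance is the same as above.
True-score variance = [3²·0.74 + 2²·0.91] + 1.92 = 10.3 + 1.92 = 12.22.
Reliability = 12.22 / 14.92 = 0.8190.

0.8190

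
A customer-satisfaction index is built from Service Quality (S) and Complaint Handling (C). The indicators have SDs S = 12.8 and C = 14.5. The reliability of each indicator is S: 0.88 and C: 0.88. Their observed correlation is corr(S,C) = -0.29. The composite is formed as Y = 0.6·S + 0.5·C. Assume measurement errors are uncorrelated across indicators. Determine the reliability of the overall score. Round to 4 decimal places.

0.8311

Var(Y) = 0.6²·12.8² + 0.5²·14.5² + 2·[0.3·12.8·14.5·(-0.29)] = 111.545 − 32.2944 = 79.2505.
Because errors are independent across components, Cov(Tᵢ,Tⱼ) = Cov(Xᵢ,Xⱼ); the off-diagonal part of the true-score variance is the same as above.
True-score variance = [0.6²·12.8²·0.88 + 0.5²·14.5²·0.88] − 32.2944 = 98.1595 − 32.2944 = 65.8651.
Reliability = 65.8651 / 79.2505 = 0.8311.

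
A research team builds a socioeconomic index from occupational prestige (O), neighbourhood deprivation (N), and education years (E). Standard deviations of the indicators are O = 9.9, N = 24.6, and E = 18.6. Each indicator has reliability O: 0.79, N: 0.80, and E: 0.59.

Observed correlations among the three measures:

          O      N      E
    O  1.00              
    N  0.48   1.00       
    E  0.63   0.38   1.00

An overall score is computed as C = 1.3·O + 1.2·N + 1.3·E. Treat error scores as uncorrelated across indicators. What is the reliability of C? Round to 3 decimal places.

0.846

Var(C) = 1.3²·9.9² + 1.2²·24.6² + 1.3²·18.6² + 2·[1.56·9.9·24.6·0.48 + 1.69·9.9·18.6·0.63 + 1.56·24.6·18.6·0.38] = 1621.74 + 1299.32 = 2921.06.
With uncorrelated errors the cross-covariances are all true-score covariance, so they carry over unchanged; only the diagonal terms shrink to ρᵢσᵢ².
True-score variance = [1.3²·9.9²·0.79 + 1.2²·24.6²·0.80 + 1.3²·18.6²·0.59] + 1299.32 = 1172.95 + 1299.32 = 2472.27.
Reliability = 2472.27 / 2921.06 = 0.846.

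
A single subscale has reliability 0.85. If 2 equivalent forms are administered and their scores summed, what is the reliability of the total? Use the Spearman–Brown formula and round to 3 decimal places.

ρ_k = kρ / (1 + (k−1)ρ) = 2·0.85 / (1 + 1·0.85) = 1.700 / 1.850 = 0.919.

0.919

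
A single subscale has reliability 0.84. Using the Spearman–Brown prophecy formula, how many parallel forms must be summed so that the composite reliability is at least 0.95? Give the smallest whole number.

4

k ≥ ρ*(1−ρ₁)/(ρ₁(1−ρ*)) = 0.95·0.16 / (0.84·0.05) = 3.619.
Smallest integer k = 4.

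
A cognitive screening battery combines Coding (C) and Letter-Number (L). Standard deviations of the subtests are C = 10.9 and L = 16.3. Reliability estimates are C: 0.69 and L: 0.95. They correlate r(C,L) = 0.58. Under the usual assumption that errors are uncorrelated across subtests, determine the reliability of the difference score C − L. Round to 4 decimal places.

0.7191

Var(C−L) = 10.9² + 16.3² − 2·10.9·16.3·0.58 = 384.5 − 206.097 = 178.403.
With uncorrelated errors the cross-covariances are all true-score covariance, so they carry over unchanged; only the diagonal terms shrink to ρᵢσᵢ².
True-score variance = [10.9²·0.69 + 16.3²·0.95] − 206.097 = 334.384 − 206.097 = 128.287.
Reliability = 128.287 / 178.403 = 0.7191.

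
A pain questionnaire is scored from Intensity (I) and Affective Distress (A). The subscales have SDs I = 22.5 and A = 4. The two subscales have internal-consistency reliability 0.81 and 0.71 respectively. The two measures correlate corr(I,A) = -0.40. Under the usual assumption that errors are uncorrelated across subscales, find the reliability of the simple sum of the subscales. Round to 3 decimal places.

Var(I+A) = 22.5² + 4² + 2·[22.5·4·(-0.40)] = 522.25 − 72 = 450.25.
Under uncorrelated errors the observed covariances equal the true-score covariances, so only the own-variance terms attenuate.
True-score variance = [22.5²·0.81 + 4²·0.71] − 72 = 421.423 − 72 = 349.423.
Reliability = 349.423 / 450.25 = 0.776.

0.776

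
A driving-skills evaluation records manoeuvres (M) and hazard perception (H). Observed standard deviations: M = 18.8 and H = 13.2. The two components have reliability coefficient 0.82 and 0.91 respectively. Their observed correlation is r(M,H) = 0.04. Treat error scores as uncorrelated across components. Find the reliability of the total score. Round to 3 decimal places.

Var(M+H) = 18.8² + 13.2² + 2·[18.8·13.2·0.04] = 527.68 + 19.8528 = 547.533.
Because errors are independent across components, Cov(Tᵢ,Tⱼ) = Cov(Xᵢ,Xⱼ); the off-diagonal part of the true-score variance is the same as above.
True-score variance = [18.8²·0.82 + 13.2²·0.91] + 19.8528 = 448.379 + 19.8528 = 468.232.
Reliability = 468.232 / 547.533 = 0.855.

0.855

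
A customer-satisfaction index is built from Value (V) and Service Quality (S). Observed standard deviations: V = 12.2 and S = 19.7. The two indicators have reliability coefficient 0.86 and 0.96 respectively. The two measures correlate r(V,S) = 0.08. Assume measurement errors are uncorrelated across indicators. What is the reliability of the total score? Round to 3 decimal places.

0.937

Var(V+S) = 12.2² + 19.7² + 2·[12.2·19.7·0.08] = 536.93 + 38.4544 = 575.384.
Under uncorrelated errors the observed covariances equal the true-score covariances, so only the own-variance terms attenuate.
True-score variance = [12.2²·0.86 + 19.7²·0.96] + 38.4544 = 500.569 + 38.4544 = 539.023.
Reliability = 539.023 / 575.384 = 0.937.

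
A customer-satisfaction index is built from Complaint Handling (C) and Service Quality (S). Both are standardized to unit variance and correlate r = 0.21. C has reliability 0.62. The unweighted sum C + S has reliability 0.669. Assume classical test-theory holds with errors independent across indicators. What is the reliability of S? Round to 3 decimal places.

0.579

Var(C+S) = 2 + 2·0.21 = 2.420.
True-score variance = ρ_C + ρ_S + 2·0.21, so 0.669 = (0.62 + ρ_S + 0.42) / 2.420.
ρ_S = 0.669·2.420 − 0.62 − 0.42 = 0.579.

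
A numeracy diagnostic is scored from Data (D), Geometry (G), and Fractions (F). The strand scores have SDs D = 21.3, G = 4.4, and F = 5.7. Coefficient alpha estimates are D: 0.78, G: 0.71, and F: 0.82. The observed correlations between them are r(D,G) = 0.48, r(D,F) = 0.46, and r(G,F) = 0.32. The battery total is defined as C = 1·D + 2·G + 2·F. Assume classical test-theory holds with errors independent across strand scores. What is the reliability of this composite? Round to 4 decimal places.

Var(C) = 21.3² + 2²·4.4² + 2²·5.7² + 2·[2·21.3·4.4·0.48 + 2·21.3·5.7·0.46 + 4·4.4·5.7·0.32] = 661.09 + 467.542 = 1128.63.
Because errors are independent across components, Cov(Tᵢ,Tⱼ) = Cov(Xᵢ,Xⱼ); the off-diagonal part of the true-score variance is the same as above.
True-score variance = [21.3²·0.78 + 2²·4.4²·0.71 + 2²·5.7²·0.82] + 467.542 = 515.428 + 467.542 = 982.969.
Reliability = 982.969 / 1128.63 = 0.8709.

0.8709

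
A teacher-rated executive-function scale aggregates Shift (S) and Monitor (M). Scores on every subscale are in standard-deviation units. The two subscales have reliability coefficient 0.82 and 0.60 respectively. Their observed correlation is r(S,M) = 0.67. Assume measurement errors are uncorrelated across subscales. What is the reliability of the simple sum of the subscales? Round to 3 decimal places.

Var(S+M) = 2 + 2·[0.67] = 2 + 1.34 = 3.34.
Under uncorrelated errors the observed covariances equal the true-score covariances, so only the own-variance terms attenuate.
True-score variance = [0.82 + 0.60] + 1.34 = 1.42 + 1.34 = 2.76.
Reliability = 2.76 / 3.34 = 0.826.

0.826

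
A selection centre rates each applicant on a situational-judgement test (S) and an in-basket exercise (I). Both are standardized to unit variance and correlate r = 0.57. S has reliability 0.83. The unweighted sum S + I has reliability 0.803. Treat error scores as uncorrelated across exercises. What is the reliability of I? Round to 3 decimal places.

Var(S+I) = 2 + 2·0.57 = 3.140.
True-score variance = ρ_S + ρ_I + 2·0.57, so 0.803 = (0.83 + ρ_I + 1.14) / 3.140.
ρ_I = 0.803·3.140 − 0.83 − 1.14 = 0.551.

0.551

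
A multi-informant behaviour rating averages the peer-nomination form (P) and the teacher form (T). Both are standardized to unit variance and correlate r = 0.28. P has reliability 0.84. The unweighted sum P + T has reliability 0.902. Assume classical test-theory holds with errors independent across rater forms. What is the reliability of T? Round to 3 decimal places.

0.909

Var(P+T) = 2 + 2·0.28 = 2.560.
True-score variance = ρ_P + ρ_T + 2·0.28, so 0.902 = (0.84 + ρ_T + 0.56) / 2.560.
ρ_T = 0.902·2.560 − 0.84 − 0.56 = 0.909.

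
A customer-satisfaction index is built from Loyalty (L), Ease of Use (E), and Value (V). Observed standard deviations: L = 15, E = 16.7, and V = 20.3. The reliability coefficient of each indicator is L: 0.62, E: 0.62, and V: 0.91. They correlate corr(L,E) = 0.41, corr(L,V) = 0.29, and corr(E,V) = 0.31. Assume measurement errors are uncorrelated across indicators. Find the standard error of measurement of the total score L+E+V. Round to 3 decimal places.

15.118

Var(total) = 915.98 + 592.206 = 1508.19.
True-score variance = 687.414 + 592.206 = 1279.62, so reliability = 0.8484.
Error variance = 1508.19 − 1279.62 = 228.566; SEM = √228.566 = 15.118.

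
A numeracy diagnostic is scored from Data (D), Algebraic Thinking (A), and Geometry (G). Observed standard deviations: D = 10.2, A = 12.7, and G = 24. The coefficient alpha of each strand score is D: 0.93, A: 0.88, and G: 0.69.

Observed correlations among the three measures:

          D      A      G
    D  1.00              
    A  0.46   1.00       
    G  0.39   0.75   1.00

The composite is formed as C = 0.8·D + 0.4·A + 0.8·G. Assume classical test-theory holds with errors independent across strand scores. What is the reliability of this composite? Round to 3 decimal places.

0.841

Var(C) = 0.8²·10.2² + 0.4²·12.7² + 0.8²·24² + 2·[0.32·10.2·12.7·0.46 + 0.64·10.2·24·0.39 + 0.32·12.7·24·0.75] = 461.032 + 306.645 = 767.677.
Under uncorrelated errors the observed covariances equal the true-score covariances, so only the own-variance terms attenuate.
True-score variance = [0.8²·10.2²·0.93 + 0.4²·12.7²·0.88 + 0.8²·24²·0.69] + 306.645 = 338.996 + 306.645 = 645.641.
Reliability = 645.641 / 767.677 = 0.841.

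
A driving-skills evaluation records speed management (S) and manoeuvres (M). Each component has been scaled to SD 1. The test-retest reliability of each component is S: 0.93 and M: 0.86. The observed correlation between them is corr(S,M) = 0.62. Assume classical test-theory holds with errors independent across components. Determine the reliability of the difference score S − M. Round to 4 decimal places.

0.7237

Var(S−M) = 1 + 1 − 2·0.62 = 2 − 1.24 = 0.76.
With uncorrelated errors the cross-covariances are all true-score covariance, so they carry over unchanged; only the diagonal terms shrink to ρᵢσᵢ².
True-score variance = [0.93 + 0.86] − 1.24 = 1.79 − 1.24 = 0.55.
Reliability = 0.55 / 0.76 = 0.7237.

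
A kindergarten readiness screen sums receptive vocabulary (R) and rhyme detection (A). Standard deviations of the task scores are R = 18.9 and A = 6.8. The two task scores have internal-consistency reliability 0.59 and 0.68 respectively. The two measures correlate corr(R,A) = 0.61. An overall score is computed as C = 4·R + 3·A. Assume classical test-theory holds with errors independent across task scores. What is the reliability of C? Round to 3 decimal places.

0.691

Var(C) = 4²·18.9² + 3²·6.8² + 2·[12·18.9·6.8·0.61] = 6131.52 + 1881.53 = 8013.05.
Because errors are independent across components, Cov(Tᵢ,Tⱼ) = Cov(Xᵢ,Xⱼ); the off-diagonal part of the true-score variance is the same as above.
True-score variance = [4²·18.9²·0.59 + 3²·6.8²·0.68] + 1881.53 = 3655.05 + 1881.53 = 5536.58.
Reliability = 5536.58 / 8013.05 = 0.691.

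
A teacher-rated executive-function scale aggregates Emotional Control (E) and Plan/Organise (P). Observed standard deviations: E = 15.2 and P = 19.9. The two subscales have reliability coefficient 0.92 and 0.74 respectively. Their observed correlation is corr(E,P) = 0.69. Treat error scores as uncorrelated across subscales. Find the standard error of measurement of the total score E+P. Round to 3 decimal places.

Var(total) = 627.05 + 417.422 = 1044.47.
True-score variance = 505.604 + 417.422 = 923.027, so reliability = 0.8837.
Error variance = 1044.47 − 923.027 = 121.446; SEM = √121.446 = 11.020.

11.020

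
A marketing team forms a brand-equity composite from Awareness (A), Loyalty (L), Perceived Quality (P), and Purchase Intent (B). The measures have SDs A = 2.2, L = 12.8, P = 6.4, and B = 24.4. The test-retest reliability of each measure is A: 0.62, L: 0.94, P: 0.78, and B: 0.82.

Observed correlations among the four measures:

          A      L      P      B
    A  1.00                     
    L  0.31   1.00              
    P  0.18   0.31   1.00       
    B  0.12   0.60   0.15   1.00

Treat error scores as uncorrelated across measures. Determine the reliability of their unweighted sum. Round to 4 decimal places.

0.9026

Var(A+L+P+B) = 2.2² + 12.8² + 6.4² + 24.4² + 2·[2.2·12.8·0.31 + 2.2·6.4·0.18 + 2.2·24.4·0.12 + 12.8·6.4·0.31 + 12.8·24.4·0.60 + 6.4·24.4·0.15] = 805 + 507.834 = 1312.83.
With uncorrelated errors the cross-covariances are all true-score covariance, so they carry over unchanged; only the diagonal terms shrink to ρᵢσᵢ².
True-score variance = [2.2²·0.62 + 12.8²·0.94 + 6.4²·0.78 + 24.4²·0.82] + 507.834 = 677.154 + 507.834 = 1184.99.
Reliability = 1184.99 / 1312.83 = 0.9026.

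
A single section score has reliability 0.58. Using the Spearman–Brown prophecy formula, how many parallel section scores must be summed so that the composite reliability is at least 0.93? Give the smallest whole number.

10

k ≥ ρ*(1−ρ₁)/(ρ₁(1−ρ*)) = 0.93·0.42 / (0.58·0.07) = 9.621.
Smallest integer k = 10.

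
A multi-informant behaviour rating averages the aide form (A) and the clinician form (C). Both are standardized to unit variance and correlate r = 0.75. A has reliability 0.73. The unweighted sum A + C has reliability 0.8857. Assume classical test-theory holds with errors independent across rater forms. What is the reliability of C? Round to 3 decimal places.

Var(A+C) = 2 + 2·0.75 = 3.500.
True-score variance = ρ_A + ρ_C + 2·0.75, so 0.8857 = (0.73 + ρ_C + 1.50) / 3.500.
ρ_C = 0.8857·3.500 − 0.73 − 1.50 = 0.870.

0.870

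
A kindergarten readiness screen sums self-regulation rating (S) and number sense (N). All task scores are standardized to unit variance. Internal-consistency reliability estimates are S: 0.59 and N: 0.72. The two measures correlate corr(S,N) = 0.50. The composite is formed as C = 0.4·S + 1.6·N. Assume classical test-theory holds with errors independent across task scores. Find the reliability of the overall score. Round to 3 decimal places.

0.767

Var(C) = 0.4² + 1.6² + 2·[0.64·0.50] = 2.72 + 0.64 = 3.36.
With uncorrelated errors the cross-covariances are all true-score covariance, so they carry over unchanged; only the diagonal terms shrink to ρᵢσᵢ².
True-score variance = [0.4²·0.59 + 1.6²·0.72] + 0.64 = 1.9376 + 0.64 = 2.5776.
Reliability = 2.5776 / 3.36 = 0.767.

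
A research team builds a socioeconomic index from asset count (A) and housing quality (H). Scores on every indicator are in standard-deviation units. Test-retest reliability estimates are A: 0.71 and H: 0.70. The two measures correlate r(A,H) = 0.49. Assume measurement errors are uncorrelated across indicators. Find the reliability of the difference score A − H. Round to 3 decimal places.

0.422

Var(A−H) = 1 + 1 − 2·0.49 = 2 − 0.98 = 1.02.
Because errors are independent across components, Cov(Tᵢ,Tⱼ) = Cov(Xᵢ,Xⱼ); the off-diagonal part of the true-score variance is the same as above.
True-score variance = [0.71 + 0.70] − 0.98 = 1.41 − 0.98 = 0.43.
Reliability = 0.43 / 1.02 = 0.422.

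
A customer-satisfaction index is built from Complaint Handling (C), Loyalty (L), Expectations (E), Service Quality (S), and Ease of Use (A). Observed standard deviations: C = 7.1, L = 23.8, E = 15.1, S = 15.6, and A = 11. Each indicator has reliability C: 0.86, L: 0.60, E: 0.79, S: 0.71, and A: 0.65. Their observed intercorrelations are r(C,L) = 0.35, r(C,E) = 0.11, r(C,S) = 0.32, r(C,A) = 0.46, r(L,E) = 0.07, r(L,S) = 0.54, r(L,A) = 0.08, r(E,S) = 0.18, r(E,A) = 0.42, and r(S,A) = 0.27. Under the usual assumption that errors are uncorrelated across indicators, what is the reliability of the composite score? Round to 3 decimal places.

0.829

Var(C+L+E+S+A) = 7.1² + 23.8² + 15.1² + 15.6² + 11² + 2·[7.1·23.8·0.35 + 7.1·15.1·0.11 + 7.1·15.6·0.32 + 7.1·11·0.46 + 23.8·15.1·0.07 + 23.8·15.6·0.54 + 23.8·11·0.08 + 15.1·15.6·0.18 + 15.1·11·0.42 + 15.6·11·0.27] = 1209.22 + 1094.78 = 2304.
With uncorrelated errors the cross-covariances are all true-score covariance, so they carry over unchanged; only the diagonal terms shrink to ρᵢσᵢ².
True-score variance = [7.1²·0.86 + 23.8²·0.60 + 15.1²·0.79 + 15.6²·0.71 + 11²·0.65] + 1094.78 = 814.78 + 1094.78 = 1909.56.
Reliability = 1909.56 / 2304 = 0.829.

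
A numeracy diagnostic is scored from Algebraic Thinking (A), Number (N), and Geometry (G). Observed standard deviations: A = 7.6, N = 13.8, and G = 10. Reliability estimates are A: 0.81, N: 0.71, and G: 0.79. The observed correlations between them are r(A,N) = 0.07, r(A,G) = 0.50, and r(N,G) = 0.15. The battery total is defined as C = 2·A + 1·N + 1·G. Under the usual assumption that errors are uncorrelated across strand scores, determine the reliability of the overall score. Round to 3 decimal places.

0.839

Var(C) = 2²·7.6² + 13.8² + 10² + 2·[2·7.6·13.8·0.07 + 2·7.6·10·0.50 + 13.8·10·0.15] = 521.48 + 222.766 = 744.246.
Under uncorrelated errors the observed covariances equal the true-score covariances, so only the own-variance terms attenuate.
True-score variance = [2²·7.6²·0.81 + 13.8²·0.71 + 10²·0.79] + 222.766 = 401.355 + 222.766 = 624.121.
Reliability = 624.121 / 744.246 = 0.839.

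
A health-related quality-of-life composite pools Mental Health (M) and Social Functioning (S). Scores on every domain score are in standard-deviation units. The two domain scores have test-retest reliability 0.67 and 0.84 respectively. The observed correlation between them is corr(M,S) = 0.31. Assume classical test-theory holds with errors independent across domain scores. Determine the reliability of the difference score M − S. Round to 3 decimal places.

0.645

Var(M−S) = 1 + 1 − 2·0.31 = 2 − 0.62 = 1.38.
Under uncorrelated errors the observed covariances equal the true-score covariances, so only the own-variance terms attenuate.
True-score variance = [0.67 + 0.84] − 0.62 = 1.51 − 0.62 = 0.89.
Reliability = 0.89 / 1.38 = 0.645.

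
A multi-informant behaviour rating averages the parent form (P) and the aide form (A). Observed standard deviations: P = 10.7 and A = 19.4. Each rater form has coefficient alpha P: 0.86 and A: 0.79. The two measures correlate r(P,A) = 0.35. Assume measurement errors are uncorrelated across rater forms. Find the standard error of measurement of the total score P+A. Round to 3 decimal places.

Var(total) = 490.85 + 145.306 = 636.156.
True-score variance = 395.786 + 145.306 = 541.092, so reliability = 0.8506.
Error variance = 636.156 − 541.092 = 95.0642; SEM = √95.0642 = 9.750.

9.750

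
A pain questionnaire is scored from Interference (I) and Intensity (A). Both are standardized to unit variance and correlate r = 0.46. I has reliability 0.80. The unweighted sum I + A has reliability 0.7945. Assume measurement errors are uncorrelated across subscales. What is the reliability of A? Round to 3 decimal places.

Var(I+A) = 2 + 2·0.46 = 2.920.
True-score variance = ρ_I + ρ_A + 2·0.46, so 0.7945 = (0.80 + ρ_A + 0.92) / 2.920.
ρ_A = 0.7945·2.920 − 0.80 − 0.92 = 0.600.

0.600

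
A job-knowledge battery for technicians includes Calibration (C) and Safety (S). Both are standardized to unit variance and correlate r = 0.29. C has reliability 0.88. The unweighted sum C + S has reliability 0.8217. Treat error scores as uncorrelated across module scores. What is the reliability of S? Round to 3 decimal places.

0.660

Var(C+S) = 2 + 2·0.29 = 2.580.
True-score variance = ρ_C + ρ_S + 2·0.29, so 0.8217 = (0.88 + ρ_S + 0.58) / 2.580.
ρ_S = 0.8217·2.580 − 0.88 − 0.58 = 0.660.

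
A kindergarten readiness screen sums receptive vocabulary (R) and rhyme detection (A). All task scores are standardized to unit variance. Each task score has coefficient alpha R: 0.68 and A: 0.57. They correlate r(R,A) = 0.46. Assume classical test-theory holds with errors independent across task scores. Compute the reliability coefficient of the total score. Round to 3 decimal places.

0.743

Var(R+A) = 2 + 2·[0.46] = 2 + 0.92 = 2.92.
Because errors are independent across components, Cov(Tᵢ,Tⱼ) = Cov(Xᵢ,Xⱼ); the off-diagonal part of the true-score variance is the same as above.
True-score variance = [0.68 + 0.57] + 0.92 = 1.25 + 0.92 = 2.17.
Reliability = 2.17 / 2.92 = 0.743.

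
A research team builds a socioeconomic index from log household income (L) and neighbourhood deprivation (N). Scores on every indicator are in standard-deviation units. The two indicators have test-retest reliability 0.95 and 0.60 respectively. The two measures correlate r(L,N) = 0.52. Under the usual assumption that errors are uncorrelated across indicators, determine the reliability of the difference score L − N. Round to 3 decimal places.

Var(L−N) = 1 + 1 − 2·0.52 = 2 − 1.04 = 0.96.
Under uncorrelated errors the observed covariances equal the true-score covariances, so only the own-variance terms attenuate.
True-score variance = [0.95 + 0.60] − 1.04 = 1.55 − 1.04 = 0.51.
Reliability = 0.51 / 0.96 = 0.531.

0.531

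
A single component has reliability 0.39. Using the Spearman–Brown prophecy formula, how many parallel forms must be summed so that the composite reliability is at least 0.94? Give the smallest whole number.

k ≥ ρ*(1−ρ₁)/(ρ₁(1−ρ*)) = 0.94·0.61 / (0.39·0.06) = 24.504.
Smallest integer k = 25.

25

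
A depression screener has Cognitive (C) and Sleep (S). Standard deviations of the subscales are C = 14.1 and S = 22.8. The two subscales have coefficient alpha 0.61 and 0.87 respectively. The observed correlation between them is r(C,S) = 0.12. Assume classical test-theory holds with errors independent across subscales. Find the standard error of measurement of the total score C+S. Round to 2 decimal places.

12.05

Var(total) = 718.65 + 77.1552 = 795.805.
True-score variance = 573.535 + 77.1552 = 650.69, so reliability = 0.8176.
Error variance = 795.805 − 650.69 = 145.115; SEM = √145.115 = 12.05.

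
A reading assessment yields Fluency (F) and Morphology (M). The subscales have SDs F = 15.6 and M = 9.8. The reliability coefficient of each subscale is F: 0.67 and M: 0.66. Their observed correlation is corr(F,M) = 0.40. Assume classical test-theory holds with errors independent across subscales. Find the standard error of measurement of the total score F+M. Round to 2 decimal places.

Var(total) = 339.4 + 122.304 = 461.704.
True-score variance = 226.438 + 122.304 = 348.742, so reliability = 0.7553.
Error variance = 461.704 − 348.742 = 112.962; SEM = √112.962 = 10.63.

10.63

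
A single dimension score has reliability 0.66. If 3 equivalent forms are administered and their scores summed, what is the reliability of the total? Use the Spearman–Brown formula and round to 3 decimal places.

ρ_k = kρ / (1 + (k−1)ρ) = 3·0.66 / (1 + 2·0.66) = 1.980 / 2.320 = 0.853.

0.853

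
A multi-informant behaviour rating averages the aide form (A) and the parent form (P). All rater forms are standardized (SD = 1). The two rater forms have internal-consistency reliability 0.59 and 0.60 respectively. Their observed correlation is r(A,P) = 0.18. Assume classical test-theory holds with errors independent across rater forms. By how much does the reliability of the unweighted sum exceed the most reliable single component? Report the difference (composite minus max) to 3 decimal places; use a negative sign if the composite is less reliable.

Var(sum) = 2 + 0.36 = 2.36; true-score variance = 1.19 + 0.36 = 1.55; composite reliability = 0.6568.
Max component reliability = 0.6000.
Difference = 0.6568 − 0.6000 = 0.057.

0.057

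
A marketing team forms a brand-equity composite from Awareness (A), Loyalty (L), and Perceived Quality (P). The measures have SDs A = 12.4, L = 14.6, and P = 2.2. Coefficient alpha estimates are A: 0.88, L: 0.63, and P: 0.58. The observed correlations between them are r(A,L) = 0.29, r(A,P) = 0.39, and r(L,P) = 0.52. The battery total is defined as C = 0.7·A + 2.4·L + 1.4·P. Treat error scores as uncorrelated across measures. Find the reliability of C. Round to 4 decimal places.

0.7119

Var(C) = 0.7²·12.4² + 2.4²·14.6² + 1.4²·2.2² + 2·[1.68·12.4·14.6·0.29 + 0.98·12.4·2.2·0.39 + 3.36·14.6·2.2·0.52] = 1312.63 + 309.498 = 1622.13.
Under uncorrelated errors the observed covariances equal the true-score covariances, so only the own-variance terms attenuate.
True-score variance = [0.7²·12.4²·0.88 + 2.4²·14.6²·0.63 + 1.4²·2.2²·0.58] + 309.498 = 845.318 + 309.498 = 1154.82.
Reliability = 1154.82 / 1622.13 = 0.7119.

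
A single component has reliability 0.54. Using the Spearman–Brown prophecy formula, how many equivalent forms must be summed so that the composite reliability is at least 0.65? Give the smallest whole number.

2

k ≥ ρ*(1−ρ₁)/(ρ₁(1−ρ*)) = 0.65·0.46 / (0.54·0.35) = 1.582.
Smallest integer k = 2.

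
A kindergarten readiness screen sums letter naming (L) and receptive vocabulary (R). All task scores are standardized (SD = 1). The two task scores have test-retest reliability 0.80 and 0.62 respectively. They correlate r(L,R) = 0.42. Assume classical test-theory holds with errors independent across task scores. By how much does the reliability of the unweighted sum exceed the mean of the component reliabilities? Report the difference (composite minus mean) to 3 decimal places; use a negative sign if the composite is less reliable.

Var(sum) = 2 + 0.84 = 2.84; true-score variance = 1.42 + 0.84 = 2.26; composite reliability = 0.7958.
Mean component reliability = 0.7100.
Difference = 0.7958 − 0.7100 = 0.086.

0.086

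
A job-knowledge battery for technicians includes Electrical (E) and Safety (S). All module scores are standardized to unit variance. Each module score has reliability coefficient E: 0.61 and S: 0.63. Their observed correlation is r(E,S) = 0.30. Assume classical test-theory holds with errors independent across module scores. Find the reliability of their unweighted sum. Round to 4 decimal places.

Var(E+S) = 2 + 2·[0.30] = 2 + 0.6 = 2.6.
With uncorrelated errors the cross-covariances are all true-score covariance, so they carry over unchanged; only the diagonal terms shrink to ρᵢσᵢ².
True-score variance = [0.61 + 0.63] + 0.6 = 1.24 + 0.6 = 1.84.
Reliability = 1.84 / 2.6 = 0.7077.

0.7077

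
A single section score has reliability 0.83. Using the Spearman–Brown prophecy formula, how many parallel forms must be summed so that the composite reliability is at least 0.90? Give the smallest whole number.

k ≥ ρ*(1−ρ₁)/(ρ₁(1−ρ*)) = 0.90·0.17 / (0.83·0.10) = 1.843.
Smallest integer k = 2.

2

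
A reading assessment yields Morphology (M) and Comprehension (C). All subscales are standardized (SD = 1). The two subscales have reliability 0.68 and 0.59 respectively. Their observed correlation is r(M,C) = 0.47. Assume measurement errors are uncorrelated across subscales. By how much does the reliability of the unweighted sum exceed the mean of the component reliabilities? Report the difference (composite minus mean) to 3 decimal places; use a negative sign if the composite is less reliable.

0.117

Var(sum) = 2 + 0.94 = 2.94; true-score variance = 1.27 + 0.94 = 2.21; composite reliability = 0.7517.
Mean component reliability = 0.6350.
Difference = 0.7517 − 0.6350 = 0.117.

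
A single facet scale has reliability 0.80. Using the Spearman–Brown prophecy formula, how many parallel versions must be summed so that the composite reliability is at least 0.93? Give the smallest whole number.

4

k ≥ ρ*(1−ρ₁)/(ρ₁(1−ρ*)) = 0.93·0.20 / (0.80·0.07) = 3.321.
Smallest integer k = 4.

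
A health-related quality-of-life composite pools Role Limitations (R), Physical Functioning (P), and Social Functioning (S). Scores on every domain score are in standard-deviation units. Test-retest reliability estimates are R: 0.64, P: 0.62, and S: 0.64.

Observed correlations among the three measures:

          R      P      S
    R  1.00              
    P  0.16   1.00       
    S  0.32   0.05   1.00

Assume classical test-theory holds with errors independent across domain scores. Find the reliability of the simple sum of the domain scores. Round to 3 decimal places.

0.729

Var(R+P+S) = 3 + 2·[0.16 + 0.32 + 0.05] = 3 + 1.06 = 4.06.
With uncorrelated errors the cross-covariances are all true-score covariance, so they carry over unchanged; only the diagonal terms shrink to ρᵢσᵢ².
True-score variance = [0.64 + 0.62 + 0.64] + 1.06 = 1.9 + 1.06 = 2.96.
Reliability = 2.96 / 4.06 = 0.729.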